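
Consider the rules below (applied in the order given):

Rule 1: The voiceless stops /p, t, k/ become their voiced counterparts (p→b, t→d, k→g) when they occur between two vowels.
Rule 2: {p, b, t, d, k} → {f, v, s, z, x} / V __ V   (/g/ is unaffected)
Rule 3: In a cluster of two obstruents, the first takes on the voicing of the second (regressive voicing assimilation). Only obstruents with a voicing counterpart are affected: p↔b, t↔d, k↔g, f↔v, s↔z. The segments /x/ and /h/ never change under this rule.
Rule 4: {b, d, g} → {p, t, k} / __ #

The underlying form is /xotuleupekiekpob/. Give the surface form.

xozuleuvegiekpop

Rule 1 (intervocalic voicing): /t/ is a voiceless stop between vowels /o/ and /u/, so it voices to [d]. /p/ is a voiceless stop between vowels /u/ and /e/, so it voices to [b]. /k/ is a voiceless stop between vowels /e/ and /i/, so it voices to [g]. /xotuleupekiekpob/ → xoduleubegiekpob.
Rule 2 (intervocalic spirantization): /d/ is a stop between vowels /o/ and /u/, so it spirantizes to the fricative [z]. /b/ is a stop between vowels /u/ and /e/, so it spirantizes to the fricative [v]. /xoduleubegiekpob/ → xozuleuvegiekpob.
Rule 3 (regressive voicing assimilation): no segment meets the environment; /xozuleuvegiekpob/ is unchanged.
Rule 4 (final devoicing): /b/ is a voiced stop in word-final position, so it devoices to [p]. /xozuleuvegiekpob/ → xozuleuvegiekpop.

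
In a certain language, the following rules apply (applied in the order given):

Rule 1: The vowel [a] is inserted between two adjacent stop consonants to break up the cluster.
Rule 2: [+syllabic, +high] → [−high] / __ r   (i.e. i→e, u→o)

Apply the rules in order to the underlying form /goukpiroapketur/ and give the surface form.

Rule 1 (stop-cluster a-epenthesis): /k/ and /p/ form a stop–stop cluster, so [a] is inserted between them. /p/ and /k/ form a stop–stop cluster, so [a] is inserted between them. /goukpiroapketur/ → goukapiroapaketur.
Rule 2 (pre-rhotic lowering): /i/ is a high vowel immediately before /r/, so it lowers to [e]. /u/ is a high vowel immediately before /r/, so it lowers to [o]. /goukapiroapaketur/ → goukaperoapaketor.

goukaperoapaketor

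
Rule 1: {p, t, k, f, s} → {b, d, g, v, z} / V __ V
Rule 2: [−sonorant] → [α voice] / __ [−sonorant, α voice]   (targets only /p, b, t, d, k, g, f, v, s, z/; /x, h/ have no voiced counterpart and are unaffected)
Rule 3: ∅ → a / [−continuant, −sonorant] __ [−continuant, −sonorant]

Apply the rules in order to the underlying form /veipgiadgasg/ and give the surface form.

Rule 1 (intervocalic voicing): no segment meets the environment; /veipgiadgasg/ is unchanged.
Rule 2 (regressive voicing assimilation): /p/ precedes the voiced obstruent /g/, so it voices to [b] by assimilation. /s/ precedes the voiced obstruent /g/, so it voices to [z] by assimilation. /veipgiadgasg/ → veibgiadgazg.
Rule 3 (stop-cluster a-epenthesis): /b/ and /g/ form a stop–stop cluster, so [a] is inserted between them. /d/ and /g/ form a stop–stop cluster, so [a] is inserted between them. /veibgiadgazg/ → veibagiadagazg.

veibagiadagazg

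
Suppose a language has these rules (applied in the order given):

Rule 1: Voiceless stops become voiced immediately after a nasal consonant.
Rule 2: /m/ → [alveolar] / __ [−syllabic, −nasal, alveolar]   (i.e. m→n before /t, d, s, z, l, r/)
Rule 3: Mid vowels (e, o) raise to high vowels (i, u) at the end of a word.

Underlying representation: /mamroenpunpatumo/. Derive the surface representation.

manroenbunbatumu

Rule 1 (post-nasal voicing): /p/ is a voiceless stop immediately after the nasal /n/, so it voices to [b]. /p/ is a voiceless stop immediately after the nasal /n/, so it voices to [b]. /mamroenpunpatumo/ → mamroenbunbatumo.
Rule 2 (nasal place assimilation): /m/ precedes the alveolar consonant /r/, so it assimilates in place to [n]. /mamroenbunbatumo/ → manroenbunbatumo.
Rule 3 (final vowel raising): /o/ is a mid vowel in word-final position, so it raises to [u]. /manroenbunbatumo/ → manroenbunbatumu.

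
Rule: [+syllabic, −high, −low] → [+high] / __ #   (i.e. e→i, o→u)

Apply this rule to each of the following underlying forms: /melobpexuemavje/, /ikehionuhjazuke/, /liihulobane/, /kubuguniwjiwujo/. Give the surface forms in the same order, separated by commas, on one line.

melobpexuemavji, ikehionuhjazuki, liihulobani, kubuguniwjiwuju

/melobpexuemavje/: /e/ is a mid vowel in word-final position, so it raises to [i]. → [melobpexuemavji].
/ikehionuhjazuke/: /e/ is a mid vowel in word-final position, so it raises to [i]. → [ikehionuhjazuki].
/liihulobane/: /e/ is a mid vowel in word-final position, so it raises to [i]. → [liihulobani].
/kubuguniwjiwujo/: /o/ is a mid vowel in word-final position, so it raises to [u]. → [kubuguniwjiwuju].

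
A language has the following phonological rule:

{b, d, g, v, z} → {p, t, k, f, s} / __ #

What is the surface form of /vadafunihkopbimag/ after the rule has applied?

vadafunihkopbimak

/g/ is a voiced obstruent in word-final position, so it devoices to [k].
The other instances of /v/, /d/, /b/ do not occur in the required environment and remain unchanged.
Surface form: [vadafunihkopbimak].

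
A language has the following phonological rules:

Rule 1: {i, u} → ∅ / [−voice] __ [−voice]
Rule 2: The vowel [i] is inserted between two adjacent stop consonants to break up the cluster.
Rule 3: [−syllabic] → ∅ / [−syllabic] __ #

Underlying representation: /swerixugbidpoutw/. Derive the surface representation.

swerixugibidipout

Rule 1 (high vowel syncope): no segment meets the environment; /swerixugbidpoutw/ is unchanged.
Rule 2 (stop-cluster i-epenthesis): /g/ and /b/ form a stop–stop cluster, so [i] is inserted between them. /d/ and /p/ form a stop–stop cluster, so [i] is inserted between them. /swerixugbidpoutw/ → swerixugibidipoutw.
Rule 3 (final cluster simplification): /w/ is the second consonant of a word-final cluster /tw/, so it deletes. /swerixugibidipoutw/ → swerixugibidipout.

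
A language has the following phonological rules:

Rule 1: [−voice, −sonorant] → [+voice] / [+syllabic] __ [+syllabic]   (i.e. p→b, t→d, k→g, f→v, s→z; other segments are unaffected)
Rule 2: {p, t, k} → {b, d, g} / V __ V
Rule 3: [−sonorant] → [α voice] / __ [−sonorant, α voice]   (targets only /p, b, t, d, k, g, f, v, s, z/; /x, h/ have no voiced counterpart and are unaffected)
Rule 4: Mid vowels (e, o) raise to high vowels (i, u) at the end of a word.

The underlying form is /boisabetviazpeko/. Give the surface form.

Rule 1 (intervocalic voicing): /s/ is a voiceless obstruent between vowels /i/ and /a/, so it voices to [z]. /k/ is a voiceless obstruent between vowels /e/ and /o/, so it voices to [g]. /boisabetviazpeko/ → boizabetviazpego.
Rule 2 (intervocalic voicing): no segment meets the environment; /boizabetviazpego/ is unchanged.
Rule 3 (regressive voicing assimilation): /t/ precedes the voiced obstruent /v/, so it voices to [d] by assimilation. /z/ precedes the voiceless obstruent /p/, so it devoices to [s] by assimilation. /boizabetviazpego/ → boizabedviaspego.
Rule 4 (final vowel raising): /o/ is a mid vowel in word-final position, so it raises to [u]. /boizabedviaspego/ → boizabedviaspegu.

boizabedviaspegu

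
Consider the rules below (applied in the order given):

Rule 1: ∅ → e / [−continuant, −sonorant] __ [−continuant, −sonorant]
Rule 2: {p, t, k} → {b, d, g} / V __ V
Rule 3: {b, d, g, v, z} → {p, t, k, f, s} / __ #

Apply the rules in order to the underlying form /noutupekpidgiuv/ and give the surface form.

noudubegebidegiuf

Rule 1 (stop-cluster e-epenthesis): /k/ and /p/ form a stop–stop cluster, so [e] is inserted between them. /d/ and /g/ form a stop–stop cluster, so [e] is inserted between them. /noutupekpidgiuv/ → noutupekepidegiuv.
Rule 2 (intervocalic voicing): /t/ is a voiceless stop between vowels /u/ and /u/, so it voices to [d]. /p/ is a voiceless stop between vowels /u/ and /e/, so it voices to [b]. /k/ is a voiceless stop between vowels /e/ and /e/, so it voices to [g]. /p/ is a voiceless stop between vowels /e/ and /i/, so it voices to [b]. /noutupekepidegiuv/ → noudubegebidegiuv.
Rule 3 (final devoicing): /v/ is a voiced obstruent in word-final position, so it devoices to [f]. /noudubegebidegiuv/ → noudubegebidegiuf.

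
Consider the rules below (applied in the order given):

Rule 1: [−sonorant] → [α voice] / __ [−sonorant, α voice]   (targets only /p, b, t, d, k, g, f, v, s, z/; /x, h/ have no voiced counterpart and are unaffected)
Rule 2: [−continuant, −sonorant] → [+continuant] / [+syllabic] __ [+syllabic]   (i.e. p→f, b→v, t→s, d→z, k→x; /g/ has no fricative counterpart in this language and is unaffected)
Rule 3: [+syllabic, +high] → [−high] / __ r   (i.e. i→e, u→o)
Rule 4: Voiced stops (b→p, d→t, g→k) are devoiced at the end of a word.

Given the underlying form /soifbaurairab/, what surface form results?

soivbaoraerap

Rule 1 (regressive voicing assimilation): /f/ precedes the voiced obstruent /b/, so it voices to [v] by assimilation. /soifbaurairab/ → soivbaurairab.
Rule 2 (intervocalic spirantization): no segment meets the environment; /soivbaurairab/ is unchanged.
Rule 3 (pre-rhotic lowering): /u/ is a high vowel immediately before /r/, so it lowers to [o]. /i/ is a high vowel immediately before /r/, so it lowers to [e]. /soivbaurairab/ → soivbaoraerab.
Rule 4 (final devoicing): /b/ is a voiced stop in word-final position, so it devoices to [p]. /soivbaoraerab/ → soivbaoraerap.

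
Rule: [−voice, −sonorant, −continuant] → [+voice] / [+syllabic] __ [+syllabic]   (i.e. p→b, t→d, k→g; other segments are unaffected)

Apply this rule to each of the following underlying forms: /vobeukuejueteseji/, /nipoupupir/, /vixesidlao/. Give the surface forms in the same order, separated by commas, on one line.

/vobeukuejueteseji/: /k/ is a voiceless stop between vowels /u/ and /u/, so it voices to [g]. /t/ is a voiceless stop between vowels /e/ and /e/, so it voices to [d]. → [vobeuguejuedeseji].
/nipoupupir/: /p/ is a voiceless stop between vowels /i/ and /o/, so it voices to [b]. /p/ is a voiceless stop between vowels /u/ and /u/, so it voices to [b]. /p/ is a voiceless stop between vowels /u/ and /i/, so it voices to [b]. → [niboububir].
/vixesidlao/: the rule's environment is not met; surfaces unchanged as [vixesidlao].

vobeuguejuedeseji, niboububir, vixesidlao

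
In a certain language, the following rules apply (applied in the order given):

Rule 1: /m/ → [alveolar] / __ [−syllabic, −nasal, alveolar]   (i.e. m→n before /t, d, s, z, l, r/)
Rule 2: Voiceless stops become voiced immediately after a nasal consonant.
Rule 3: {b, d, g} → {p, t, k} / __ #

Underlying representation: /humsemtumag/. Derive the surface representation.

hunsendumak

Rule 1 (nasal place assimilation): /m/ precedes the alveolar consonant /s/, so it assimilates in place to [n]. /m/ precedes the alveolar consonant /t/, so it assimilates in place to [n]. /humsemtumag/ → hunsentumag.
Rule 2 (post-nasal voicing): /t/ is a voiceless stop immediately after the nasal /n/, so it voices to [d]. /hunsentumag/ → hunsendumag.
Rule 3 (final devoicing): /g/ is a voiced stop in word-final position, so it devoices to [k]. /hunsendumag/ → hunsendumak.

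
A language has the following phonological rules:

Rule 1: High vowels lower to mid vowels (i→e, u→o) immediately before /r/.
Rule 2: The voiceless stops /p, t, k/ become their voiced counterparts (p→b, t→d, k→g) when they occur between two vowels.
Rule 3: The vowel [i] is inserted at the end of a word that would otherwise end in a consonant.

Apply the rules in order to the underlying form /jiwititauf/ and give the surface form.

jiwididaufi

Rule 1 (pre-rhotic lowering): no segment meets the environment; /jiwititauf/ is unchanged.
Rule 2 (intervocalic voicing): /t/ is a voiceless stop between vowels /i/ and /i/, so it voices to [d]. /t/ is a voiceless stop between vowels /i/ and /a/, so it voices to [d]. /jiwititauf/ → jiwididauf.
Rule 3 (final i-epenthesis): the form ends in the consonant /f/, so [i] is inserted word-finally. /jiwididauf/ → jiwididaufi.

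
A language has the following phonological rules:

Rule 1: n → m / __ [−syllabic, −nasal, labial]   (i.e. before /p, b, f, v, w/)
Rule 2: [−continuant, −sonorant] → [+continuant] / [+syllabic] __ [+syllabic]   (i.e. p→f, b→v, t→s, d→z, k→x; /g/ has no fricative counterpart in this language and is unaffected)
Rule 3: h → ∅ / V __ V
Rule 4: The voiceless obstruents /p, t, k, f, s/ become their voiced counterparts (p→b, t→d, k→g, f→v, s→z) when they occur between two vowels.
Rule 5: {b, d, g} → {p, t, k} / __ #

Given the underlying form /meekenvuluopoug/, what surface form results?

meexemvuluovouk

Rule 1 (nasal place assimilation): /n/ precedes the labial consonant /v/, so it assimilates in place to [m]. /meekenvuluopoug/ → meekemvuluopoug.
Rule 2 (intervocalic spirantization): /k/ is a stop between vowels /e/ and /e/, so it spirantizes to the fricative [x]. /p/ is a stop between vowels /o/ and /o/, so it spirantizes to the fricative [f]. /meekemvuluopoug/ → meexemvuluofoug.
Rule 3 (intervocalic h-deletion): no segment meets the environment; /meexemvuluofoug/ is unchanged.
Rule 4 (intervocalic voicing): /f/ is a voiceless obstruent between vowels /o/ and /o/, so it voices to [v]. /meexemvuluofoug/ → meexemvuluovoug.
Rule 5 (final devoicing): /g/ is a voiced stop in word-final position, so it devoices to [k]. /meexemvuluovoug/ → meexemvuluovouk.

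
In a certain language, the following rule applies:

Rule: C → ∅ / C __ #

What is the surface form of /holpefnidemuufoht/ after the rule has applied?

/t/ is the second consonant of a word-final cluster /ht/, so it deletes.
The other instances of /h/, /l/, /p/, /f/, /n/, /d/, /m/ do not occur in the required environment and remain unchanged.
Surface form: [holpefnidemuufoh].

holpefnidemuufoh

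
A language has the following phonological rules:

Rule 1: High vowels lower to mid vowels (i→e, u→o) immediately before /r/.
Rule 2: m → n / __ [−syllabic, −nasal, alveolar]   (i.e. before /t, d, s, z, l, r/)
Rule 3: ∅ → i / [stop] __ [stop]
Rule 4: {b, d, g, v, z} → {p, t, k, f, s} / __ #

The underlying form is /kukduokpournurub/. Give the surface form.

Rule 1 (pre-rhotic lowering): /u/ is a high vowel immediately before /r/, so it lowers to [o]. /u/ is a high vowel immediately before /r/, so it lowers to [o]. /kukduokpournurub/ → kukduokpoornorub.
Rule 2 (nasal place assimilation): no segment meets the environment; /kukduokpoornorub/ is unchanged.
Rule 3 (stop-cluster i-epenthesis): /k/ and /d/ form a stop–stop cluster, so [i] is inserted between them. /k/ and /p/ form a stop–stop cluster, so [i] is inserted between them. /kukduokpoornorub/ → kukiduokipoornorub.
Rule 4 (final devoicing): /b/ is a voiced obstruent in word-final position, so it devoices to [p]. /kukiduokipoornorub/ → kukiduokipoornorup.

kukiduokipoornorup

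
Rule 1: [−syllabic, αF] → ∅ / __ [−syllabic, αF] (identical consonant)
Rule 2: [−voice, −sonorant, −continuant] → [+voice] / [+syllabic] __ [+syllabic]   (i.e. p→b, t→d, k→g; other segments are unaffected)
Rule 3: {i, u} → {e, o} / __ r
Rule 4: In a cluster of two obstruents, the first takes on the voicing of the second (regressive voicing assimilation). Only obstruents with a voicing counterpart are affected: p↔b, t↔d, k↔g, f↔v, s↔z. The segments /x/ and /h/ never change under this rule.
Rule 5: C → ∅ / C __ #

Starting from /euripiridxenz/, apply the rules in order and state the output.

Rule 1 (degemination): no segment meets the environment; /euripiridxenz/ is unchanged.
Rule 2 (intervocalic voicing): /p/ is a voiceless stop between vowels /i/ and /i/, so it voices to [b]. /euripiridxenz/ → euribiridxenz.
Rule 3 (pre-rhotic lowering): /u/ is a high vowel immediately before /r/, so it lowers to [o]. /i/ is a high vowel immediately before /r/, so it lowers to [e]. /euribiridxenz/ → eoriberidxenz.
Rule 4 (regressive voicing assimilation): /d/ precedes the voiceless obstruent /x/, so it devoices to [t] by assimilation. /eoriberidxenz/ → eoriberitxenz.
Rule 5 (final cluster simplification): /z/ is the second consonant of a word-final cluster /nz/, so it deletes. /eoriberitxenz/ → eoriberitxen.

eoriberitxen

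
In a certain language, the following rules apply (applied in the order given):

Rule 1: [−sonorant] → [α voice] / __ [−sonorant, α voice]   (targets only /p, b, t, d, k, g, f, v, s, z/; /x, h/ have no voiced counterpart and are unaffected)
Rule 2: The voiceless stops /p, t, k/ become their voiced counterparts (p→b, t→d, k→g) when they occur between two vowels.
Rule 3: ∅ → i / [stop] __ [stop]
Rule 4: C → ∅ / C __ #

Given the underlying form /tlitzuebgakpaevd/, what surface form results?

tlidzuebigakipaev

Rule 1 (regressive voicing assimilation): /t/ precedes the voiced obstruent /z/, so it voices to [d] by assimilation. /tlitzuebgakpaevd/ → tlidzuebgakpaevd.
Rule 2 (intervocalic voicing): no segment meets the environment; /tlidzuebgakpaevd/ is unchanged.
Rule 3 (stop-cluster i-epenthesis): /b/ and /g/ form a stop–stop cluster, so [i] is inserted between them. /k/ and /p/ form a stop–stop cluster, so [i] is inserted between them. /tlidzuebgakpaevd/ → tlidzuebigakipaevd.
Rule 4 (final cluster simplification): /d/ is the second consonant of a word-final cluster /vd/, so it deletes. /tlidzuebigakipaevd/ → tlidzuebigakipaev.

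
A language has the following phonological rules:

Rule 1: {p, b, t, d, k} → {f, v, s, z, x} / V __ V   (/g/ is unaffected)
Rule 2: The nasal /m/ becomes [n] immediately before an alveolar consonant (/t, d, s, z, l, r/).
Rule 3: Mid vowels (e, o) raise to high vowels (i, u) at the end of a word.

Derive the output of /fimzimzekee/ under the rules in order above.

Rule 1 (intervocalic spirantization): /k/ is a stop between vowels /e/ and /e/, so it spirantizes to the fricative [x]. /fimzimzekee/ → fimzimzexee.
Rule 2 (nasal place assimilation): /m/ precedes the alveolar consonant /z/, so it assimilates in place to [n]. /m/ precedes the alveolar consonant /z/, so it assimilates in place to [n]. /fimzimzexee/ → finzinzexee.
Rule 3 (final vowel raising): /e/ is a mid vowel in word-final position, so it raises to [i]. /finzinzexee/ → finzinzexei.

finzinzexei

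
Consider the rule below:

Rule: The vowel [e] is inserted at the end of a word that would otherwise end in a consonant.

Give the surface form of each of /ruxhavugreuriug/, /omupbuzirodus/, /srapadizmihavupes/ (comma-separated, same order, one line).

/ruxhavugreuriug/: the form ends in the consonant /g/, so [e] is inserted word-finally. → [ruxhavugreuriuge].
/omupbuzirodus/: the form ends in the consonant /s/, so [e] is inserted word-finally. → [omupbuziroduse].
/srapadizmihavupes/: the form ends in the consonant /s/, so [e] is inserted word-finally. → [srapadizmihavupese].

ruxhavugreuriuge, omupbuziroduse, srapadizmihavupese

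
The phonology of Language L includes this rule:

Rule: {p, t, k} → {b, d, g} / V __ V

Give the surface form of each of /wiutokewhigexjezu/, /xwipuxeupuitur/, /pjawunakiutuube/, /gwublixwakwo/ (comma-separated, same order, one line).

wiudogewhigexjezu, xwibuxeubuidur, pjawunagiuduube, gwublixwakwo

/wiutokewhigexjezu/: /t/ is a voiceless stop between vowels /u/ and /o/, so it voices to [d]. /k/ is a voiceless stop between vowels /o/ and /e/, so it voices to [g]. → [wiudogewhigexjezu].
/xwipuxeupuitur/: /p/ is a voiceless stop between vowels /i/ and /u/, so it voices to [b]. /p/ is a voiceless stop between vowels /u/ and /u/, so it voices to [b]. /t/ is a voiceless stop between vowels /i/ and /u/, so it voices to [d]. → [xwibuxeubuidur].
/pjawunakiutuube/: /k/ is a voiceless stop between vowels /a/ and /i/, so it voices to [g]. /t/ is a voiceless stop between vowels /u/ and /u/, so it voices to [d]. → [pjawunagiuduube].
/gwublixwakwo/: the rule's environment is not met; surfaces unchanged as [gwublixwakwo].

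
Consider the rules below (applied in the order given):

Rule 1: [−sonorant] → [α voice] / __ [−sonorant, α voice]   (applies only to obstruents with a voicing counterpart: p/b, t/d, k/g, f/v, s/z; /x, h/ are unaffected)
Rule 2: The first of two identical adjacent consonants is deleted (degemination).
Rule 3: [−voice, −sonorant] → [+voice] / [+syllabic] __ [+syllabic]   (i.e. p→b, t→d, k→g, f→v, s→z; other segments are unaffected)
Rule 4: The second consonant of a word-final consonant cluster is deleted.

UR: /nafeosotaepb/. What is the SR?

Rule 1 (regressive voicing assimilation): /p/ precedes the voiced obstruent /b/, so it voices to [b] by assimilation. /nafeosotaepb/ → nafeosotaebb.
Rule 2 (degemination): /bb/ is a geminate; the first /b/ deletes. /nafeosotaebb/ → nafeosotaeb.
Rule 3 (intervocalic voicing): /f/ is a voiceless obstruent between vowels /a/ and /e/, so it voices to [v]. /s/ is a voiceless obstruent between vowels /o/ and /o/, so it voices to [z]. /t/ is a voiceless obstruent between vowels /o/ and /a/, so it voices to [d]. /nafeosotaeb/ → naveozodaeb.
Rule 4 (final cluster simplification): no segment meets the environment; /naveozodaeb/ is unchanged.

naveozodaeb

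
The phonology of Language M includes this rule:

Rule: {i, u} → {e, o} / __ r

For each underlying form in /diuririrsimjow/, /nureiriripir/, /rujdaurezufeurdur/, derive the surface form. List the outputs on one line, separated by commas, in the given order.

/diuririrsimjow/: /u/ is a high vowel immediately before /r/, so it lowers to [o]. /i/ is a high vowel immediately before /r/, so it lowers to [e]. /i/ is a high vowel immediately before /r/, so it lowers to [e]. → [diorerersimjow].
/nureiriripir/: /u/ is a high vowel immediately before /r/, so it lowers to [o]. /i/ is a high vowel immediately before /r/, so it lowers to [e]. /i/ is a high vowel immediately before /r/, so it lowers to [e]. /i/ is a high vowel immediately before /r/, so it lowers to [e]. → [noreereriper].
/rujdaurezufeurdur/: /u/ is a high vowel immediately before /r/, so it lowers to [o]. /u/ is a high vowel immediately before /r/, so it lowers to [o]. /u/ is a high vowel immediately before /r/, so it lowers to [o]. → [rujdaorezufeordor].

diorerersimjow, noreereriper, rujdaorezufeordor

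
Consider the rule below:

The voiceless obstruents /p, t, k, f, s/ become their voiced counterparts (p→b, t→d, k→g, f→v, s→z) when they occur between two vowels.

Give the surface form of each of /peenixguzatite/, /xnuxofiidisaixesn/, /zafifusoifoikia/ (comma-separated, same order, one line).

peenixguzadide, xnuxoviidizaixesn, zavivuzoivoigia

/peenixguzatite/: /t/ is a voiceless obstruent between vowels /a/ and /i/, so it voices to [d]. /t/ is a voiceless obstruent between vowels /i/ and /e/, so it voices to [d]. → [peenixguzadide].
/xnuxofiidisaixesn/: /f/ is a voiceless obstruent between vowels /o/ and /i/, so it voices to [v]. /s/ is a voiceless obstruent between vowels /i/ and /a/, so it voices to [z]. → [xnuxoviidizaixesn].
/zafifusoifoikia/: /f/ is a voiceless obstruent between vowels /a/ and /i/, so it voices to [v]. /f/ is a voiceless obstruent between vowels /i/ and /u/, so it voices to [v]. /s/ is a voiceless obstruent between vowels /u/ and /o/, so it voices to [z]. /f/ is a voiceless obstruent between vowels /i/ and /o/, so it voices to [v]. /k/ is a voiceless obstruent between vowels /i/ and /i/, so it voices to [g]. → [zavivuzoivoigia].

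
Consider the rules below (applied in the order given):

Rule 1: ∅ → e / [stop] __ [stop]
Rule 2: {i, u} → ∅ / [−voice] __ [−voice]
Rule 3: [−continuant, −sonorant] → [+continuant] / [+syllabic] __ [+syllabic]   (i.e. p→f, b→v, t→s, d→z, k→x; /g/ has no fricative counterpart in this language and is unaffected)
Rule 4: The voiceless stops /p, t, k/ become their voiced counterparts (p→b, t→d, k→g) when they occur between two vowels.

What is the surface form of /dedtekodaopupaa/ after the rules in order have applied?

dezesexozaoppaa

Rule 1 (stop-cluster e-epenthesis): /d/ and /t/ form a stop–stop cluster, so [e] is inserted between them. /dedtekodaopupaa/ → dedetekodaopupaa.
Rule 2 (high vowel syncope): /u/ is a high vowel flanked by voiceless consonants /p/ and /p/, so it deletes. /dedetekodaopupaa/ → dedetekodaoppaa.
Rule 3 (intervocalic spirantization): /d/ is a stop between vowels /e/ and /e/, so it spirantizes to the fricative [z]. /t/ is a stop between vowels /e/ and /e/, so it spirantizes to the fricative [s]. /k/ is a stop between vowels /e/ and /o/, so it spirantizes to the fricative [x]. /d/ is a stop between vowels /o/ and /a/, so it spirantizes to the fricative [z]. /dedetekodaoppaa/ → dezesexozaoppaa.
Rule 4 (intervocalic voicing): no segment meets the environment; /dezesexozaoppaa/ is unchanged.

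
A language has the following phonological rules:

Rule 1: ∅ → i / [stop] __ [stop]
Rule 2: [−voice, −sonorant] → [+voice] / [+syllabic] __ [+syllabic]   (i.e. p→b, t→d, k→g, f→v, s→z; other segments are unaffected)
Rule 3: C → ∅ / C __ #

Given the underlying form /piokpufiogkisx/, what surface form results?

piogibuviogigis

Rule 1 (stop-cluster i-epenthesis): /k/ and /p/ form a stop–stop cluster, so [i] is inserted between them. /g/ and /k/ form a stop–stop cluster, so [i] is inserted between them. /piokpufiogkisx/ → piokipufiogikisx.
Rule 2 (intervocalic voicing): /k/ is a voiceless obstruent between vowels /o/ and /i/, so it voices to [g]. /p/ is a voiceless obstruent between vowels /i/ and /u/, so it voices to [b]. /f/ is a voiceless obstruent between vowels /u/ and /i/, so it voices to [v]. /k/ is a voiceless obstruent between vowels /i/ and /i/, so it voices to [g]. /piokipufiogikisx/ → piogibuviogigisx.
Rule 3 (final cluster simplification): /x/ is the second consonant of a word-final cluster /sx/, so it deletes. /piogibuviogigisx/ → piogibuviogigis.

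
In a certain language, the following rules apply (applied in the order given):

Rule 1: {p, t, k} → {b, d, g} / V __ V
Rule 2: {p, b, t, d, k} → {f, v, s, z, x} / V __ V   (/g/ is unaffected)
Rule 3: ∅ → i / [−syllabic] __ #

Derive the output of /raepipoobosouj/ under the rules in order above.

raevivoovosouji

Rule 1 (intervocalic voicing): /p/ is a voiceless stop between vowels /e/ and /i/, so it voices to [b]. /p/ is a voiceless stop between vowels /i/ and /o/, so it voices to [b]. /raepipoobosouj/ → raebiboobosouj.
Rule 2 (intervocalic spirantization): /b/ is a stop between vowels /e/ and /i/, so it spirantizes to the fricative [v]. /b/ is a stop between vowels /i/ and /o/, so it spirantizes to the fricative [v]. /b/ is a stop between vowels /o/ and /o/, so it spirantizes to the fricative [v]. /raebiboobosouj/ → raevivoovosouj.
Rule 3 (final i-epenthesis): the form ends in the consonant /j/, so [i] is inserted word-finally. /raevivoovosouj/ → raevivoovosouji.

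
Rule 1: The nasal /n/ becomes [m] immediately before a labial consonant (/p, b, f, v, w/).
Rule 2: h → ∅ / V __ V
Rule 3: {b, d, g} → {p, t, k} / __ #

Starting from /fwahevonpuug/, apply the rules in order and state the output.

fwaevompuuk

Rule 1 (nasal place assimilation): /n/ precedes the labial consonant /p/, so it assimilates in place to [m]. /fwahevonpuug/ → fwahevompuug.
Rule 2 (intervocalic h-deletion): /h/ occurs between vowels /a/ and /e/, so it deletes. /fwahevompuug/ → fwaevompuug.
Rule 3 (final devoicing): /g/ is a voiced stop in word-final position, so it devoices to [k]. /fwaevompuug/ → fwaevompuuk.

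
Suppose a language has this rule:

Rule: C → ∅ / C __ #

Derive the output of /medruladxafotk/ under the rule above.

/k/ is the second consonant of a word-final cluster /tk/, so it deletes.
The other instances of /m/, /d/, /r/, /l/, /x/, /f/, /t/ do not occur in the required environment and remain unchanged.
Surface form: [medruladxafot].

medruladxafot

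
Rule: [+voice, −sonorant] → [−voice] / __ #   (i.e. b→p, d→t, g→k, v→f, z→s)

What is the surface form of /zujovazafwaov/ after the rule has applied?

zujovazafwaof

/v/ is a voiced obstruent in word-final position, so it devoices to [f].
The other instances of /z/, /v/ do not occur in the required environment and remain unchanged.
Surface form: [zujovazafwaof].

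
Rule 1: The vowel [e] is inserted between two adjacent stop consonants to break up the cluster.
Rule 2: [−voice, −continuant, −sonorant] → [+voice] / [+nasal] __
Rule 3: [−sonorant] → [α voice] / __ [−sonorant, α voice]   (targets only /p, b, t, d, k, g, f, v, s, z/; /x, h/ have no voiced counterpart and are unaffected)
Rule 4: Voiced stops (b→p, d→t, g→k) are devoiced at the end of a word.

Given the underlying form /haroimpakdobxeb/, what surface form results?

Rule 1 (stop-cluster e-epenthesis): /k/ and /d/ form a stop–stop cluster, so [e] is inserted between them. /haroimpakdobxeb/ → haroimpakedobxeb.
Rule 2 (post-nasal voicing): /p/ is a voiceless stop immediately after the nasal /m/, so it voices to [b]. /haroimpakedobxeb/ → haroimbakedobxeb.
Rule 3 (regressive voicing assimilation): /b/ precedes the voiceless obstruent /x/, so it devoices to [p] by assimilation. /haroimbakedobxeb/ → haroimbakedopxeb.
Rule 4 (final devoicing): /b/ is a voiced stop in word-final position, so it devoices to [p]. /haroimbakedopxeb/ → haroimbakedopxep.

haroimbakedopxep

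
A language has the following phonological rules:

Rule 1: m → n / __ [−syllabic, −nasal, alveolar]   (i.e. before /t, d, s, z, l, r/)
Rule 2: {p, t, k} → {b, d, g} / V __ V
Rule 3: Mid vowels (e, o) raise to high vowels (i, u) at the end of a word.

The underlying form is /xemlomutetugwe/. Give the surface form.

xenlomudedugwi

Rule 1 (nasal place assimilation): /m/ precedes the alveolar consonant /l/, so it assimilates in place to [n]. /xemlomutetugwe/ → xenlomutetugwe.
Rule 2 (intervocalic voicing): /t/ is a voiceless stop between vowels /u/ and /e/, so it voices to [d]. /t/ is a voiceless stop between vowels /e/ and /u/, so it voices to [d]. /xenlomutetugwe/ → xenlomudedugwe.
Rule 3 (final vowel raising): /e/ is a mid vowel in word-final position, so it raises to [i]. /xenlomudedugwe/ → xenlomudedugwi.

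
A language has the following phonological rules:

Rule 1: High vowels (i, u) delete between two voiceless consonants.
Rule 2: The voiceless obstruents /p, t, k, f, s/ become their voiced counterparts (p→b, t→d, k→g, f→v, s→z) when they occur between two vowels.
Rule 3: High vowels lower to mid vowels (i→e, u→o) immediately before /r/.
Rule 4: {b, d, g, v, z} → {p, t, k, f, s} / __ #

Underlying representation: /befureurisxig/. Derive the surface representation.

bevoreorisxik

Rule 1 (high vowel syncope): no segment meets the environment; /befureurisxig/ is unchanged.
Rule 2 (intervocalic voicing): /f/ is a voiceless obstruent between vowels /e/ and /u/, so it voices to [v]. /befureurisxig/ → bevureurisxig.
Rule 3 (pre-rhotic lowering): /u/ is a high vowel immediately before /r/, so it lowers to [o]. /u/ is a high vowel immediately before /r/, so it lowers to [o]. /bevureurisxig/ → bevoreorisxig.
Rule 4 (final devoicing): /g/ is a voiced obstruent in word-final position, so it devoices to [k]. /bevoreorisxig/ → bevoreorisxik.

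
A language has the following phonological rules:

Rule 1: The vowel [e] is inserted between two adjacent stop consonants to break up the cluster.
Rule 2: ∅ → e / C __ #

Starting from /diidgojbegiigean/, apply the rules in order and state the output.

diidegojbegiigeane

Rule 1 (stop-cluster e-epenthesis): /d/ and /g/ form a stop–stop cluster, so [e] is inserted between them. /diidgojbegiigean/ → diidegojbegiigean.
Rule 2 (final e-epenthesis): the form ends in the consonant /n/, so [e] is inserted word-finally. /diidegojbegiigean/ → diidegojbegiigeane.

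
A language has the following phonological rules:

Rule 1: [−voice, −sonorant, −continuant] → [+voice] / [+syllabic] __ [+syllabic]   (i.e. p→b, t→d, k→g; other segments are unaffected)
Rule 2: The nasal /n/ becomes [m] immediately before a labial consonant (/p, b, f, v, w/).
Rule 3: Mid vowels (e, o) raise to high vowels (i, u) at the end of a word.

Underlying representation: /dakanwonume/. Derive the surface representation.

Rule 1 (intervocalic voicing): /k/ is a voiceless stop between vowels /a/ and /a/, so it voices to [g]. /dakanwonume/ → daganwonume.
Rule 2 (nasal place assimilation): /n/ precedes the labial consonant /w/, so it assimilates in place to [m]. /daganwonume/ → dagamwonume.
Rule 3 (final vowel raising): /e/ is a mid vowel in word-final position, so it raises to [i]. /dagamwonume/ → dagamwonumi.

dagamwonumi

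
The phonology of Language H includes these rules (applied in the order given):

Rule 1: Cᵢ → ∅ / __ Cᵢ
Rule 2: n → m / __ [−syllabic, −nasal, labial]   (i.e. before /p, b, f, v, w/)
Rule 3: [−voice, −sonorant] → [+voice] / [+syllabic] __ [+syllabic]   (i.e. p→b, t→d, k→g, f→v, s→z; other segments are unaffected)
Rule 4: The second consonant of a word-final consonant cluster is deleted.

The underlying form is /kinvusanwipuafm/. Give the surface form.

kimvuzamwibuaf

Rule 1 (degemination): no segment meets the environment; /kinvusanwipuafm/ is unchanged.
Rule 2 (nasal place assimilation): /n/ precedes the labial consonant /v/, so it assimilates in place to [m]. /n/ precedes the labial consonant /w/, so it assimilates in place to [m]. /kinvusanwipuafm/ → kimvusamwipuafm.
Rule 3 (intervocalic voicing): /s/ is a voiceless obstruent between vowels /u/ and /a/, so it voices to [z]. /p/ is a voiceless obstruent between vowels /i/ and /u/, so it voices to [b]. /kimvusamwipuafm/ → kimvuzamwibuafm.
Rule 4 (final cluster simplification): /m/ is the second consonant of a word-final cluster /fm/, so it deletes. /kimvuzamwibuafm/ → kimvuzamwibuaf.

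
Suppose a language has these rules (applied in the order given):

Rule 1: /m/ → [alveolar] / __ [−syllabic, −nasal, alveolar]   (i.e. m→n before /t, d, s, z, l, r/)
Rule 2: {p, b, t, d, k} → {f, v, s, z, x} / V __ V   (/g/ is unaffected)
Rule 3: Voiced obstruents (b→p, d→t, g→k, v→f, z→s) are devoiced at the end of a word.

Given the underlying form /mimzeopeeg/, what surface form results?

minzeofeek

Rule 1 (nasal place assimilation): /m/ precedes the alveolar consonant /z/, so it assimilates in place to [n]. /mimzeopeeg/ → minzeopeeg.
Rule 2 (intervocalic spirantization): /p/ is a stop between vowels /o/ and /e/, so it spirantizes to the fricative [f]. /minzeopeeg/ → minzeofeeg.
Rule 3 (final devoicing): /g/ is a voiced obstruent in word-final position, so it devoices to [k]. /minzeofeeg/ → minzeofeek.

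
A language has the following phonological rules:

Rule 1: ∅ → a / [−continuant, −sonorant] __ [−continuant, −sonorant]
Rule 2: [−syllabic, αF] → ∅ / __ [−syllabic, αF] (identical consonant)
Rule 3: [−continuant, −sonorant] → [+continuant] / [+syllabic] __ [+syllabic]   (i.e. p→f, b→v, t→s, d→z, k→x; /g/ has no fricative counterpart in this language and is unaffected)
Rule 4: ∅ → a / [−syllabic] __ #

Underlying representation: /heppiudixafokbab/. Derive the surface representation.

Rule 1 (stop-cluster a-epenthesis): /p/ and /p/ form a stop–stop cluster, so [a] is inserted between them. /k/ and /b/ form a stop–stop cluster, so [a] is inserted between them. /heppiudixafokbab/ → hepapiudixafokabab.
Rule 2 (degemination): no segment meets the environment; /hepapiudixafokabab/ is unchanged.
Rule 3 (intervocalic spirantization): /p/ is a stop between vowels /e/ and /a/, so it spirantizes to the fricative [f]. /p/ is a stop between vowels /a/ and /i/, so it spirantizes to the fricative [f]. /d/ is a stop between vowels /u/ and /i/, so it spirantizes to the fricative [z]. /k/ is a stop between vowels /o/ and /a/, so it spirantizes to the fricative [x]. /b/ is a stop between vowels /a/ and /a/, so it spirantizes to the fricative [v]. /hepapiudixafokabab/ → hefafiuzixafoxavab.
Rule 4 (final a-epenthesis): the form ends in the consonant /b/, so [a] is inserted word-finally. /hefafiuzixafoxavab/ → hefafiuzixafoxavaba.

hefafiuzixafoxavaba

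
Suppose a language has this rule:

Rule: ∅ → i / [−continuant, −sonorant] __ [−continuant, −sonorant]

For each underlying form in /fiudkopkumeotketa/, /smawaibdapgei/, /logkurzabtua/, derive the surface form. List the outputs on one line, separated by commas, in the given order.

fiudikopikumeotiketa, smawaibidapigei, logikurzabitua

/fiudkopkumeotketa/: /d/ and /k/ form a stop–stop cluster, so [i] is inserted between them. /p/ and /k/ form a stop–stop cluster, so [i] is inserted between them. /t/ and /k/ form a stop–stop cluster, so [i] is inserted between them. → [fiudikopikumeotiketa].
/smawaibdapgei/: /b/ and /d/ form a stop–stop cluster, so [i] is inserted between them. /p/ and /g/ form a stop–stop cluster, so [i] is inserted between them. → [smawaibidapigei].
/logkurzabtua/: /g/ and /k/ form a stop–stop cluster, so [i] is inserted between them. /b/ and /t/ form a stop–stop cluster, so [i] is inserted between them. → [logikurzabitua].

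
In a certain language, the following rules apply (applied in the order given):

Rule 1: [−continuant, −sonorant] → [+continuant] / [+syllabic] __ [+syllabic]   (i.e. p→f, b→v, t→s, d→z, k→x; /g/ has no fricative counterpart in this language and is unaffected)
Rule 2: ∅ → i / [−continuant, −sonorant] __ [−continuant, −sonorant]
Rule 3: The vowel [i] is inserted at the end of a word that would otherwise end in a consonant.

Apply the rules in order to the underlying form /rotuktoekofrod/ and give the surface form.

rosukitoexofrodi

Rule 1 (intervocalic spirantization): /t/ is a stop between vowels /o/ and /u/, so it spirantizes to the fricative [s]. /k/ is a stop between vowels /e/ and /o/, so it spirantizes to the fricative [x]. /rotuktoekofrod/ → rosuktoexofrod.
Rule 2 (stop-cluster i-epenthesis): /k/ and /t/ form a stop–stop cluster, so [i] is inserted between them. /rosuktoexofrod/ → rosukitoexofrod.
Rule 3 (final i-epenthesis): the form ends in the consonant /d/, so [i] is inserted word-finally. /rosukitoexofrod/ → rosukitoexofrodi.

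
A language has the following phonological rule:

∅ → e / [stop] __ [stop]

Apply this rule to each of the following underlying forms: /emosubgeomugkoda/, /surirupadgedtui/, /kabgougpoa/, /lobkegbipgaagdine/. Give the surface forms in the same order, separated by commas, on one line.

/emosubgeomugkoda/: /b/ and /g/ form a stop–stop cluster, so [e] is inserted between them. /g/ and /k/ form a stop–stop cluster, so [e] is inserted between them. → [emosubegeomugekoda].
/surirupadgedtui/: /d/ and /g/ form a stop–stop cluster, so [e] is inserted between them. /d/ and /t/ form a stop–stop cluster, so [e] is inserted between them. → [surirupadegedetui].
/kabgougpoa/: /b/ and /g/ form a stop–stop cluster, so [e] is inserted between them. /g/ and /p/ form a stop–stop cluster, so [e] is inserted between them. → [kabegougepoa].
/lobkegbipgaagdine/: /b/ and /k/ form a stop–stop cluster, so [e] is inserted between them. /g/ and /b/ form a stop–stop cluster, so [e] is inserted between them. /p/ and /g/ form a stop–stop cluster, so [e] is inserted between them. /g/ and /d/ form a stop–stop cluster, so [e] is inserted between them. → [lobekegebipegaagedine].

emosubegeomugekoda, surirupadegedetui, kabegougepoa, lobekegebipegaagedine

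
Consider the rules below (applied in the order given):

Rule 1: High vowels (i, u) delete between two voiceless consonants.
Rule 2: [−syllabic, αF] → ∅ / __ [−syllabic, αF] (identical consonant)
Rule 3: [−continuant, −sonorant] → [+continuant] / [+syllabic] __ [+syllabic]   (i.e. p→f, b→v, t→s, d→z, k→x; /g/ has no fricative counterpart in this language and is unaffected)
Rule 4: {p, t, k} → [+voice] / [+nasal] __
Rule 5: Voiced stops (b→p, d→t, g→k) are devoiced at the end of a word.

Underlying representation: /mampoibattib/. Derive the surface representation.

Rule 1 (high vowel syncope): no segment meets the environment; /mampoibattib/ is unchanged.
Rule 2 (degemination): /tt/ is a geminate; the first /t/ deletes. /mampoibattib/ → mampoibatib.
Rule 3 (intervocalic spirantization): /b/ is a stop between vowels /i/ and /a/, so it spirantizes to the fricative [v]. /t/ is a stop between vowels /a/ and /i/, so it spirantizes to the fricative [s]. /mampoibatib/ → mampoivasib.
Rule 4 (post-nasal voicing): /p/ is a voiceless stop immediately after the nasal /m/, so it voices to [b]. /mampoivasib/ → mamboivasib.
Rule 5 (final devoicing): /b/ is a voiced stop in word-final position, so it devoices to [p]. /mamboivasib/ → mamboivasip.

mamboivasip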